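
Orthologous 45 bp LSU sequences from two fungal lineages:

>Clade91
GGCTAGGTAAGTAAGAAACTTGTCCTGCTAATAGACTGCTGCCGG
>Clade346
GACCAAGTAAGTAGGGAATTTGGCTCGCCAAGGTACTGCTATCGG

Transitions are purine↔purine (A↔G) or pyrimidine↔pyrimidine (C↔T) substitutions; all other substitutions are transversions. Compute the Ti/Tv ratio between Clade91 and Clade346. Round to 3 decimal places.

4.000

Mismatches occur at site 2 (G→A, transition), site 4 (T→C, transition), site 6 (G→A, transition), site 14 (A→G, transition), site 16 (A→G, transition), site 19 (C→T, transition), site 23 (T→G, transversion), site 25 (C→T, transition), site 26 (T→C, transition), site 29 (T→C, transition), site 32 (T→G, transversion), site 33 (A→G, transition), site 34 (G→T, transversion), site 41 (G→A, transition), site 42 (C→T, transition).
Of the 15 differences, 12 transitions and 3 transversions, so Ti/Tv = 12/3 = 4.000.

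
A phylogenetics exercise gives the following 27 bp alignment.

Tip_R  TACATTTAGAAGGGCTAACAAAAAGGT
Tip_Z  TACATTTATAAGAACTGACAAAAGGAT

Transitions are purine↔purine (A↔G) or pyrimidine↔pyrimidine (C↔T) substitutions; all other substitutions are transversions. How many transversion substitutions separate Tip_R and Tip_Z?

Mismatches occur at site 9 (G→T, transversion), site 13 (G→A, transition), site 14 (G→A, transition), site 17 (A→G, transition), site 24 (A→G, transition), site 26 (G→A, transition).
Of the 6 differences, 5 transitions and 1 transversion, so the answer is 1.

1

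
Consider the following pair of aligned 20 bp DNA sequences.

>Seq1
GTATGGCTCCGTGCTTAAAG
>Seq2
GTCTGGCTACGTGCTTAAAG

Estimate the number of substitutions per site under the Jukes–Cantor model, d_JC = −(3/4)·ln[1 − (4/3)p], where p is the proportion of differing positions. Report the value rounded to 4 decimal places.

0.1073

Differing sites — 3:A/C; 9:C/A.
p = 2/20 = 0.100000.
d = −0.75 · ln(1 − (4/3)·0.100000) = −0.75 · ln(0.866667) = −0.75 · (-0.143100) = 0.1073.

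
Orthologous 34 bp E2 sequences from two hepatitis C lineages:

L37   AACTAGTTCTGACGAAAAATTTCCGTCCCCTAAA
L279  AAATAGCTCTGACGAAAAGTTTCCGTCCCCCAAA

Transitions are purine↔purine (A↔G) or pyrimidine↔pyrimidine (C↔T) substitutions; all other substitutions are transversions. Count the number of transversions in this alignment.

The sequences differ at positions 3 (C/A, transversion), 7 (T/C, transition), 19 (A/G, transition), 31 (T/C, transition).
Of the 4 differences, 3 transitions and 1 transversion, so the answer is 1.

1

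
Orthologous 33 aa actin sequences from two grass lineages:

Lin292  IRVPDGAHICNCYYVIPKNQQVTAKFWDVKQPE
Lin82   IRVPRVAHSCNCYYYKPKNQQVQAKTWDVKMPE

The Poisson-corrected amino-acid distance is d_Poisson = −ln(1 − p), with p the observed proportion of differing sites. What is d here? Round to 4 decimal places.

0.2776

The sequences differ at positions 5 (D/R), 6 (G/V), 9 (I/S), 15 (V/Y), 16 (I/K), 23 (T/Q), 26 (F/T), 31 (Q/M).
p = 8/33 = 0.242424.
d = −ln(1 − 0.242424) = −ln(0.757576) = 0.2776.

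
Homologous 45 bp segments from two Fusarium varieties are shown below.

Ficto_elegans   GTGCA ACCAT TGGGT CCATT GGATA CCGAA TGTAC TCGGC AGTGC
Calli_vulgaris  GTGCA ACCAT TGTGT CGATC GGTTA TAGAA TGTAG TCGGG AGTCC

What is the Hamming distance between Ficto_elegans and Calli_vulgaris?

9

Mismatches occur at site 13 (G/T), site 17 (C/G), site 20 (T/C), site 23 (A/T), site 26 (C/T), site 27 (C/A), site 35 (C/G), site 40 (C/G), site 44 (G/C).
That gives 9 mismatches out of 45 aligned sites, so the Hamming distance is 9.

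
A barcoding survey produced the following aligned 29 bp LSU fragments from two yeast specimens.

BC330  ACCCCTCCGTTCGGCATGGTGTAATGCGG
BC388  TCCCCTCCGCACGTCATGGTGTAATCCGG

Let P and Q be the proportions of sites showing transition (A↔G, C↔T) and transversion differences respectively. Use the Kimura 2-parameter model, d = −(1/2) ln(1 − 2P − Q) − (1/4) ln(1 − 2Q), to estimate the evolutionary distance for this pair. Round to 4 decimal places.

Differing sites — 1:A/T (Tv); 10:T/C (Ti); 11:T/A (Tv); 14:G/T (Tv); 26:G/C (Tv).
Of the 5 differences, 1 transition and 4 transversions over 29 sites: P = 1/29 = 0.034483, Q = 4/29 = 0.137931.
d = −0.5·ln(0.793103) − 0.25·ln(0.724138) = −0.5·(-0.231802) − 0.25·(-0.322773) = 0.1966.

0.1966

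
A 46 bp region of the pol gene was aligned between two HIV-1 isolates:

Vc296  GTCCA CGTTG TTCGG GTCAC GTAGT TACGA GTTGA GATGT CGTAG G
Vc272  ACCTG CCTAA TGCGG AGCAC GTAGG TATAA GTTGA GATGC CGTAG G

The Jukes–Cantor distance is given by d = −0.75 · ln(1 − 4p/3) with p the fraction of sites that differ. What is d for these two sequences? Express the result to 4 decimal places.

Mismatches occur at site 1 (G↔A), site 2 (T↔C), site 4 (C↔T), site 5 (A↔G), site 7 (G↔C), site 9 (T↔A), site 10 (G↔A), site 12 (T↔G), site 16 (G↔A), site 17 (T↔G), site 25 (T↔G), site 28 (C↔T), site 29 (G↔A), site 40 (T↔C).
p = 14/46 = 0.304348.
d = −0.75 · ln(1 − (4/3)·0.304348) = −0.75 · ln(0.594203) = −0.75 · (-0.520534) = 0.3904.

0.3904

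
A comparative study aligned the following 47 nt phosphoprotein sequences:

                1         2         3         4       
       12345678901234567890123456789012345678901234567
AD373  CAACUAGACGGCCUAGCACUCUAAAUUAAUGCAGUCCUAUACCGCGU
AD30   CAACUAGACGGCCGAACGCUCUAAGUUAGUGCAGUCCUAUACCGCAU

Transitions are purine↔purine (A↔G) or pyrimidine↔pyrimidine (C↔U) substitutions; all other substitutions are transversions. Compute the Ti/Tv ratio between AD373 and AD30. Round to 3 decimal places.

Mismatches occur at site 14 (U→G, transversion), site 16 (G→A, transition), site 18 (A→G, transition), site 25 (A→G, transition), site 29 (A→G, transition), site 46 (G→A, transition).
Of the 6 differences, 5 transitions and 1 transversion, so Ti/Tv = 5/1 = 5.000.

5.000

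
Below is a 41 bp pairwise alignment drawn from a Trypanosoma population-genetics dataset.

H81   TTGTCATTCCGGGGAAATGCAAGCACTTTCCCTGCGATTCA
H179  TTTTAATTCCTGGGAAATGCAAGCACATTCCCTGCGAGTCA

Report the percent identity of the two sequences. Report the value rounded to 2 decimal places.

87.80%

Differing sites — 3:G/T; 5:C/A; 11:G/T; 27:T/A; 38:T/G.
36 of the 41 sites match, so the percent identity is 36/41 × 100 = 87.80%.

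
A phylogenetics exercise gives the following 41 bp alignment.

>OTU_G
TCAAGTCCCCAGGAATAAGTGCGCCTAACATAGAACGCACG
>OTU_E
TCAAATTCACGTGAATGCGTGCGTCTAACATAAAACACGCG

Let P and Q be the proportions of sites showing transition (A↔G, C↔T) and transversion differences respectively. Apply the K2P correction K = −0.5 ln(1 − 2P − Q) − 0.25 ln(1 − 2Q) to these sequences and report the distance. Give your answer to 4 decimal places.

The sequences differ at positions 5 (G/A, transition), 7 (C/T, transition), 9 (C/A, transversion), 11 (A/G, transition), 12 (G/T, transversion), 17 (A/G, transition), 18 (A/C, transversion), 24 (C/T, transition), 33 (G/A, transition), 37 (G/A, transition), 39 (A/G, transition).
Of the 11 differences, 8 transitions and 3 transversions over 41 sites: P = 8/41 = 0.195122, Q = 3/41 = 0.073171.
d = −0.5·ln(0.536585) − 0.25·ln(0.853658) = −0.5·(-0.622530) − 0.25·(-0.158225) = 0.3508.

0.3508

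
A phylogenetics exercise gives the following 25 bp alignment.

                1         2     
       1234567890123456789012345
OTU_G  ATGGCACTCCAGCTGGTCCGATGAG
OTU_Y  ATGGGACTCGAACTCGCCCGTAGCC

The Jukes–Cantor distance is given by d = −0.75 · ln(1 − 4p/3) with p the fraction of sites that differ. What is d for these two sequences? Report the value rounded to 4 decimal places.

The sequences differ at positions 5 (C/G), 10 (C/G), 12 (G/A), 15 (G/C), 17 (T/C), 21 (A/T), 22 (T/A), 24 (A/C), 25 (G/C).
p = 9/25 = 0.360000.
d = −0.75 · ln(1 − (4/3)·0.360000) = −0.75 · ln(0.520000) = −0.75 · (-0.653926) = 0.4904.

0.4904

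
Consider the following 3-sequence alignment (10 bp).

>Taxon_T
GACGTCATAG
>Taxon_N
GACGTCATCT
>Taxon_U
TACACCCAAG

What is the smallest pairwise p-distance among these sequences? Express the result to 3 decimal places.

0.200

Pairwise Hamming distances:
  Taxon_T vs Taxon_N: 2
  Taxon_T vs Taxon_U: 5
  Taxon_N vs Taxon_U: 7
The smallest is 2 mismatches, between Taxon_T and Taxon_N; p = 2/10 = 0.200.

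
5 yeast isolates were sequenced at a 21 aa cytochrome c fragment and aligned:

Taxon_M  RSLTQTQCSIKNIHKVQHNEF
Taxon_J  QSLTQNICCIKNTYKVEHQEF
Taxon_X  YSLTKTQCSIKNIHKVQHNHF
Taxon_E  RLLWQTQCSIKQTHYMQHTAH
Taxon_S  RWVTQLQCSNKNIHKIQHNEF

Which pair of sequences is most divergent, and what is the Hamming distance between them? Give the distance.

Pairwise Hamming distances:
  Taxon_M vs Taxon_J: 8
  Taxon_M vs Taxon_X: 3
  Taxon_M vs Taxon_E: 9
  Taxon_M vs Taxon_S: 5
  Taxon_J vs Taxon_X: 10
  Taxon_J vs Taxon_E: 14
  Taxon_J vs Taxon_S: 12
  Taxon_X vs Taxon_E: 11
  Taxon_X vs Taxon_S: 8
  Taxon_E vs Taxon_S: 12
The largest is 14, between Taxon_J and Taxon_E.

14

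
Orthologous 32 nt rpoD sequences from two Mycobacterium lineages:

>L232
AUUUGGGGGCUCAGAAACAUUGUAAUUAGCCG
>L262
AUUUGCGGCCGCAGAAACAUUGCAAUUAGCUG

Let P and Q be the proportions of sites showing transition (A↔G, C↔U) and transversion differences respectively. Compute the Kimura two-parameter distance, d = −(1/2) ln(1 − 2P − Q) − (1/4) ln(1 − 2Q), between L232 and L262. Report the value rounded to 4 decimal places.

0.1753

Differing sites — 6:G/C (Tv); 9:G/C (Tv); 11:U/G (Tv); 23:U/C (Ti); 31:C/U (Ti).
Of the 5 differences, 2 transitions and 3 transversions over 32 sites: P = 2/32 = 0.062500, Q = 3/32 = 0.093750.
d = −0.5·ln(0.781250) − 0.25·ln(0.812500) = −0.5·(-0.246860) − 0.25·(-0.207639) = 0.1753.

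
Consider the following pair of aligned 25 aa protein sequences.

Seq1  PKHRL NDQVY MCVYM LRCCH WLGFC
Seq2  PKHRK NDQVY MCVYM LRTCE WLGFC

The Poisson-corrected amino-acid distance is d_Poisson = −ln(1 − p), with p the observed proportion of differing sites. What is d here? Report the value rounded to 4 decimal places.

Mismatches occur at site 5 (L/K), site 18 (C/T), site 20 (H/E).
p = 3/25 = 0.120000.
d = −ln(1 − 0.120000) = −ln(0.880000) = 0.1278.

0.1278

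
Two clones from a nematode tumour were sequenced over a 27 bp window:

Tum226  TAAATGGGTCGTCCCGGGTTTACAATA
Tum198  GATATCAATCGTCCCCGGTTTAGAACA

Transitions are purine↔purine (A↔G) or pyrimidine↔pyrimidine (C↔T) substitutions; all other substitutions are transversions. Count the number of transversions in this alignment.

5

Differing sites — 1:T/G (Tv); 3:A/T (Tv); 6:G/C (Tv); 7:G/A (Ti); 8:G/A (Ti); 16:G/C (Tv); 23:C/G (Tv); 26:T/C (Ti).
Of the 8 differences, 3 transitions and 5 transversions, so the answer is 5.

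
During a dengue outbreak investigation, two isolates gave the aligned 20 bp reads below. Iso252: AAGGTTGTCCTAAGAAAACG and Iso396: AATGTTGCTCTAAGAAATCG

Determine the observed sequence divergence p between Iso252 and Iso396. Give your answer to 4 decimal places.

Differing sites — 3:G/T; 8:T/C; 9:C/T; 18:A/T.
There are 4 differences over 20 sites, so p = 4/20 = 0.2000.

0.2000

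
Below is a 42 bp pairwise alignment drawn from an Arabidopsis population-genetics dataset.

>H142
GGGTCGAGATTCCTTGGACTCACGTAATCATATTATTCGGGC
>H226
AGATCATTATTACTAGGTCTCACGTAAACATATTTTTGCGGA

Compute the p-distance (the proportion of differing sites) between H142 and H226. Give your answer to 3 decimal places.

Mismatches occur at site 1 (G→A), site 3 (G→A), site 6 (G→A), site 7 (A→T), site 8 (G→T), site 12 (C→A), site 15 (T→A), site 18 (A→T), site 28 (T→A), site 35 (A→T), site 38 (C→G), site 39 (G→C), site 42 (C→A).
There are 13 differences over 42 sites, so p = 13/42 = 0.310.

0.310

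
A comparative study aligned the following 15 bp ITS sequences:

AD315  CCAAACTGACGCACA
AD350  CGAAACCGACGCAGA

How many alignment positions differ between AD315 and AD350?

3

Differing sites — 2:C/G; 7:T/C; 14:C/G.
That gives 3 mismatches out of 15 aligned sites, so the Hamming distance is 3.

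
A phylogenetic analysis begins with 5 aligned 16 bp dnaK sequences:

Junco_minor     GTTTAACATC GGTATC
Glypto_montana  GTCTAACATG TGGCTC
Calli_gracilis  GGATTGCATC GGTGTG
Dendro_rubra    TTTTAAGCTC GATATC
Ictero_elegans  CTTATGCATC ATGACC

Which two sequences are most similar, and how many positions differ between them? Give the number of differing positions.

Pairwise Hamming distances:
  Junco_minor vs Glypto_montana: 5
  Junco_minor vs Calli_gracilis: 6
  Junco_minor vs Dendro_rubra: 4
  Junco_minor vs Ictero_elegans: 8
  Glypto_montana vs Calli_gracilis: 9
  Glypto_montana vs Dendro_rubra: 9
  Glypto_montana vs Ictero_elegans: 10
  Calli_gracilis vs Dendro_rubra: 10
  Calli_gracilis vs Ictero_elegans: 10
  Dendro_rubra vs Ictero_elegans: 10
The smallest is 4, between Junco_minor and Dendro_rubra.

4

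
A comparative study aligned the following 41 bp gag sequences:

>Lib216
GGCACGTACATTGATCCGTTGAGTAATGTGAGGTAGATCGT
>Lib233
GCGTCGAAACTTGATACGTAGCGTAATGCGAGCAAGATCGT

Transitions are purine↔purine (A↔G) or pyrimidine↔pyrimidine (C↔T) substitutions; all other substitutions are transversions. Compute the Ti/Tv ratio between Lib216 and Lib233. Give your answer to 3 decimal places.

The sequences differ at positions 2 (G/C, transversion), 3 (C/G, transversion), 4 (A/T, transversion), 7 (T/A, transversion), 9 (C/A, transversion), 10 (A/C, transversion), 16 (C/A, transversion), 20 (T/A, transversion), 22 (A/C, transversion), 29 (T/C, transition), 33 (G/C, transversion), 34 (T/A, transversion).
Of the 12 differences, 1 transition and 11 transversions, so Ti/Tv = 1/11 = 0.091.

0.091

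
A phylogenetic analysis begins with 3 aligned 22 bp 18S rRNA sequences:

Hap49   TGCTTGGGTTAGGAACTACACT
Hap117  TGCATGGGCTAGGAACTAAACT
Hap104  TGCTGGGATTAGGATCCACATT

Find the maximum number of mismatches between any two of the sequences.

Pairwise Hamming distances:
  Hap49 vs Hap117: 3
  Hap49 vs Hap104: 5
  Hap117 vs Hap104: 8
The largest is 8, between Hap117 and Hap104.

8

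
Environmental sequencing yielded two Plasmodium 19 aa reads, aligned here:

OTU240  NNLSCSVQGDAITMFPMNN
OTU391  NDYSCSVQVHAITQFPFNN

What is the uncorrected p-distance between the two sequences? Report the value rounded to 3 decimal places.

0.316

Differing sites — 2:N/D; 3:L/Y; 9:G/V; 10:D/H; 14:M/Q; 17:M/F.
There are 6 differences over 19 sites, so p = 6/19 = 0.316.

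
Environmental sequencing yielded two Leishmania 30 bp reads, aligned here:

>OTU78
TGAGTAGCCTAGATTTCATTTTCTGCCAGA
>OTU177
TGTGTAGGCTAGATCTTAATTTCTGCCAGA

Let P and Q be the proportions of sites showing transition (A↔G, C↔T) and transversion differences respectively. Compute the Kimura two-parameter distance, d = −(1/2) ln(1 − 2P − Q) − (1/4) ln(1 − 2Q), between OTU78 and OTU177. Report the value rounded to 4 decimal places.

0.1886

Mismatches occur at site 3 (A/T, transversion), site 8 (C/G, transversion), site 15 (T/C, transition), site 17 (C/T, transition), site 19 (T/A, transversion).
Of the 5 differences, 2 transitions and 3 transversions over 30 sites: P = 2/30 = 0.066667, Q = 3/30 = 0.100000.
d = −0.5·ln(0.766666) − 0.25·ln(0.800000) = −0.5·(-0.265704) − 0.25·(-0.223144) = 0.1886.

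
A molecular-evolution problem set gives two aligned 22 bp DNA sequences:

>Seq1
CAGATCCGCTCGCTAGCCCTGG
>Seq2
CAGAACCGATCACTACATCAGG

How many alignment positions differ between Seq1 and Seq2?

Differing sites — 5:T/A; 9:C/A; 12:G/A; 16:G/C; 17:C/A; 18:C/T; 20:T/A.
That gives 7 mismatches out of 22 aligned sites, so the Hamming distance is 7.

7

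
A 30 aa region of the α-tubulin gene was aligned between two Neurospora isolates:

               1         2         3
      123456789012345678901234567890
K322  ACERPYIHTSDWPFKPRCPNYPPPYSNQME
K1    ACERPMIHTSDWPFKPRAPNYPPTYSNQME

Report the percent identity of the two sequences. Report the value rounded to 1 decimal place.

90.0%

Differing sites — 6:Y/M; 18:C/A; 24:P/T.
27 of the 30 sites match, so the percent identity is 27/30 × 100 = 90.0%.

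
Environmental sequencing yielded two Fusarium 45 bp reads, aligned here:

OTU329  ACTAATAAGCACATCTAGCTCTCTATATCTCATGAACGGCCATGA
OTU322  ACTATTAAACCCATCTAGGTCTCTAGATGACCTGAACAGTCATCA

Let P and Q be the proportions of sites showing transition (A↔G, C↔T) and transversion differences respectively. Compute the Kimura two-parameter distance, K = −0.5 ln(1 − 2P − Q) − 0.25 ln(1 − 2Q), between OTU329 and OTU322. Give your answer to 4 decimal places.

0.2962

Differing sites — 5:A/T (Tv); 9:G/A (Ti); 11:A/C (Tv); 19:C/G (Tv); 26:T/G (Tv); 29:C/G (Tv); 30:T/A (Tv); 32:A/C (Tv); 38:G/A (Ti); 40:C/T (Ti); 44:G/C (Tv).
Of the 11 differences, 3 transitions and 8 transversions over 45 sites: P = 3/45 = 0.066667, Q = 8/45 = 0.177778.
d = −0.5·ln(0.688888) − 0.25·ln(0.644444) = −0.5·(-0.372677) − 0.25·(-0.439367) = 0.2962.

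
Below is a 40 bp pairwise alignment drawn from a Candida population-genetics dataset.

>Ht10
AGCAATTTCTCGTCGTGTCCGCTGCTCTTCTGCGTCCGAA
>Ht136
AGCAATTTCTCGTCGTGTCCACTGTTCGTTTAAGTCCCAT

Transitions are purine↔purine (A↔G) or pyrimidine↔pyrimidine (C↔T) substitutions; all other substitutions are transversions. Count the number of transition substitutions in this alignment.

4

Differing sites — 21:G/A (Ti); 25:C/T (Ti); 28:T/G (Tv); 30:C/T (Ti); 32:G/A (Ti); 33:C/A (Tv); 38:G/C (Tv); 40:A/T (Tv).
Of the 8 differences, 4 transitions and 4 transversions, so the answer is 4.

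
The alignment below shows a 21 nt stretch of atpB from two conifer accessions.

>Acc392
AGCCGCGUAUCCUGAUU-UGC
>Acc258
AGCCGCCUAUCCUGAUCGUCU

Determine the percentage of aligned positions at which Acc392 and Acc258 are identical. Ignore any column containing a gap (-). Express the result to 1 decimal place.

80.0%

Excluding the 1 gap column leaves 20 comparable sites.
The sequences differ at positions 7 (G/C), 17 (U/C), 20 (G/C), 21 (C/U).
16 of the 20 comparable sites match, so the percent identity is 16/20 × 100 = 80.0%.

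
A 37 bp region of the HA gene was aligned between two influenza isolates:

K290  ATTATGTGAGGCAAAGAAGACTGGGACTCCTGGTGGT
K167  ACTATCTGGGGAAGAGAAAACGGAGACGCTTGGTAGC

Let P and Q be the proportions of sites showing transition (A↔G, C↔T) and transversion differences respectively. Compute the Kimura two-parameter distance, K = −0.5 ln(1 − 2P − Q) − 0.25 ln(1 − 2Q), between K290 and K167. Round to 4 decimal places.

Differing sites — 2:T/C (Ti); 6:G/C (Tv); 9:A/G (Ti); 12:C/A (Tv); 14:A/G (Ti); 19:G/A (Ti); 22:T/G (Tv); 24:G/A (Ti); 28:T/G (Tv); 30:C/T (Ti); 35:G/A (Ti); 37:T/C (Ti).
Of the 12 differences, 8 transitions and 4 transversions over 37 sites: P = 8/37 = 0.216216, Q = 4/37 = 0.108108.
d = −0.5·ln(0.459460) − 0.25·ln(0.783784) = −0.5·(-0.777703) − 0.25·(-0.243622) = 0.4498.

0.4498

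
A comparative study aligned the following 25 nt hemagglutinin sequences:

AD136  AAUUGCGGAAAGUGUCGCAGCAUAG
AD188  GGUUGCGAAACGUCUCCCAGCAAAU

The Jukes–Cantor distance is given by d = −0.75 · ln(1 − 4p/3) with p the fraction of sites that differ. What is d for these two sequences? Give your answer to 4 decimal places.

0.4172

Differing sites — 1:A/G; 2:A/G; 8:G/A; 11:A/C; 14:G/C; 17:G/C; 23:U/A; 25:G/U.
p = 8/25 = 0.320000.
d = −0.75 · ln(1 − (4/3)·0.320000) = −0.75 · ln(0.573333) = −0.75 · (-0.556289) = 0.4172.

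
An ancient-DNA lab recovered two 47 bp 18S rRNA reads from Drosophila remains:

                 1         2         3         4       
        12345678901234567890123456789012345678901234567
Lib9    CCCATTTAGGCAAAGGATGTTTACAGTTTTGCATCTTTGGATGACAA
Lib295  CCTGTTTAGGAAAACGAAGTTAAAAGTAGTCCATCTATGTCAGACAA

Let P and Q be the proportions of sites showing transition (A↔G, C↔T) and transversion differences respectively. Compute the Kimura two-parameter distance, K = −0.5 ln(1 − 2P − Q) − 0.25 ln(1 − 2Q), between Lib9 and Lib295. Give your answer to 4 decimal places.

The sequences differ at positions 3 (C/T, transition), 4 (A/G, transition), 11 (C/A, transversion), 15 (G/C, transversion), 18 (T/A, transversion), 22 (T/A, transversion), 24 (C/A, transversion), 28 (T/A, transversion), 29 (T/G, transversion), 31 (G/C, transversion), 37 (T/A, transversion), 40 (G/T, transversion), 41 (A/C, transversion), 42 (T/A, transversion).
Of the 14 differences, 2 transitions and 12 transversions over 47 sites: P = 2/47 = 0.042553, Q = 12/47 = 0.255319.
d = −0.5·ln(0.659575) − 0.25·ln(0.489362) = −0.5·(-0.416160) − 0.25·(-0.714653) = 0.3867.

0.3867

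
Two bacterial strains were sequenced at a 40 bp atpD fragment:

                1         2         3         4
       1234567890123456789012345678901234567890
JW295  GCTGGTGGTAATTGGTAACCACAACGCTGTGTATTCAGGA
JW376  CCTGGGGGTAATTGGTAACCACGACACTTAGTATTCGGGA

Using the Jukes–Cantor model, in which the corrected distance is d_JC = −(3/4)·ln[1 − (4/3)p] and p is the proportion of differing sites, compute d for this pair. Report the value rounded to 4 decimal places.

Mismatches occur at site 1 (G↔C), site 6 (T↔G), site 23 (A↔G), site 26 (G↔A), site 29 (G↔T), site 30 (T↔A), site 37 (A↔G).
p = 7/40 = 0.175000.
d = −0.75 · ln(1 − (4/3)·0.175000) = −0.75 · ln(0.766667) = −0.75 · (-0.265703) = 0.1993.

0.1993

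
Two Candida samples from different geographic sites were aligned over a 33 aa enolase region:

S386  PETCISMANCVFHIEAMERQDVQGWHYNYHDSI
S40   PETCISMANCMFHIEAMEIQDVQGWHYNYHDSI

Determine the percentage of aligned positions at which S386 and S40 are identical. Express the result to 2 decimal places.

The sequences differ at positions 11 (V/M), 19 (R/I).
31 of the 33 sites match, so the percent identity is 31/33 × 100 = 93.94%.

93.94%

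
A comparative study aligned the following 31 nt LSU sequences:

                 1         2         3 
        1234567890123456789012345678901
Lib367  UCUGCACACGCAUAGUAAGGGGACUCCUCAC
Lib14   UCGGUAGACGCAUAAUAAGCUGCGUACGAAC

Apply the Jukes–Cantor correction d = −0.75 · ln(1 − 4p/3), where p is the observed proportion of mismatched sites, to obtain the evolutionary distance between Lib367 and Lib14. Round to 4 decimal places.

0.4806

The sequences differ at positions 3 (U/G), 5 (C/U), 7 (C/G), 15 (G/A), 20 (G/C), 21 (G/U), 23 (A/C), 24 (C/G), 26 (C/A), 28 (U/G), 29 (C/A).
p = 11/31 = 0.354839.
d = −0.75 · ln(1 − (4/3)·0.354839) = −0.75 · ln(0.526881) = −0.75 · (-0.640781) = 0.4806.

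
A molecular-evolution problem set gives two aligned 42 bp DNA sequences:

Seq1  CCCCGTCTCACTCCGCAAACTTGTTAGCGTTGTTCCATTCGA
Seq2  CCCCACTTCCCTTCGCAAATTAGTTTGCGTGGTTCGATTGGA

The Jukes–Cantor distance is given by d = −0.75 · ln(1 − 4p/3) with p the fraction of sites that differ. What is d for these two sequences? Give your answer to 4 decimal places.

0.3222

Mismatches occur at site 5 (G↔A), site 6 (T↔C), site 7 (C↔T), site 10 (A↔C), site 13 (C↔T), site 20 (C↔T), site 22 (T↔A), site 26 (A↔T), site 31 (T↔G), site 36 (C↔G), site 40 (C↔G).
p = 11/42 = 0.261905.
d = −0.75 · ln(1 − (4/3)·0.261905) = −0.75 · ln(0.650793) = −0.75 · (-0.429564) = 0.3222.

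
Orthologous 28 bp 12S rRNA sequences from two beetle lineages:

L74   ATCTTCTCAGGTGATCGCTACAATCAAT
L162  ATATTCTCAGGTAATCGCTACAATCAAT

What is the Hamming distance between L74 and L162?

2

The sequences differ at positions 3 (C/A), 13 (G/A).
That gives 2 mismatches out of 28 aligned sites, so the Hamming distance is 2.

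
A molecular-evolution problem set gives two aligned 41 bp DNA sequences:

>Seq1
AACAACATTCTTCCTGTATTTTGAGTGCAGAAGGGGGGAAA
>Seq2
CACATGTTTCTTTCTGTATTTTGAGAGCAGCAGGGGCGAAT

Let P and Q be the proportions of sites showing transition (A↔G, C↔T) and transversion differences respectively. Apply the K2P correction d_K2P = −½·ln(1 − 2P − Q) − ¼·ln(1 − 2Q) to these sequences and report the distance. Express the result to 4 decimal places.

0.2635

The sequences differ at positions 1 (A/C, transversion), 5 (A/T, transversion), 6 (C/G, transversion), 7 (A/T, transversion), 13 (C/T, transition), 26 (T/A, transversion), 31 (A/C, transversion), 37 (G/C, transversion), 41 (A/T, transversion).
Of the 9 differences, 1 transition and 8 transversions over 41 sites: P = 1/41 = 0.024390, Q = 8/41 = 0.195122.
d = −0.5·ln(0.756098) − 0.25·ln(0.609756) = −0.5·(-0.279584) − 0.25·(-0.494696) = 0.2635.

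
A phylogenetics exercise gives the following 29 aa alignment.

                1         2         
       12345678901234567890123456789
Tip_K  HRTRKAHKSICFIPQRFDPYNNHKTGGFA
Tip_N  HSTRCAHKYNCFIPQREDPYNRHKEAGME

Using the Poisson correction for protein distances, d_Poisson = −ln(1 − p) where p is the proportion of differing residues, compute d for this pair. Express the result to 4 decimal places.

0.4229

Differing sites — 2:R/S; 5:K/C; 9:S/Y; 10:I/N; 17:F/E; 22:N/R; 25:T/E; 26:G/A; 28:F/M; 29:A/E.
p = 10/29 = 0.344828.
d = −ln(1 − 0.344828) = −ln(0.655172) = 0.4229.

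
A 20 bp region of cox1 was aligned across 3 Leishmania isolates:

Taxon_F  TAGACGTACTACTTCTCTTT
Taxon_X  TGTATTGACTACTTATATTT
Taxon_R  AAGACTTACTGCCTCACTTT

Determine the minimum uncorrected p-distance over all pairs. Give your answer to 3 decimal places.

0.250

Pairwise Hamming distances:
  Taxon_F vs Taxon_X: 7
  Taxon_F vs Taxon_R: 5
  Taxon_X vs Taxon_R: 10
The smallest is 5 mismatches, between Taxon_F and Taxon_R; p = 5/20 = 0.250.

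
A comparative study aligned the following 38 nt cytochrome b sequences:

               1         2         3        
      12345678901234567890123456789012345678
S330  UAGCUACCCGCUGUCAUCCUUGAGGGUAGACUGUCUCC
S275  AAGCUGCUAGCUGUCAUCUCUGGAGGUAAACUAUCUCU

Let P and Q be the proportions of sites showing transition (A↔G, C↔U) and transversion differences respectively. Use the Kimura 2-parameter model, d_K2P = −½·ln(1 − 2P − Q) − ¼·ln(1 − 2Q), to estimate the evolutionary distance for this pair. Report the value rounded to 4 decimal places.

Mismatches occur at site 1 (U/A, transversion), site 6 (A/G, transition), site 8 (C/U, transition), site 9 (C/A, transversion), site 19 (C/U, transition), site 20 (U/C, transition), site 23 (A/G, transition), site 24 (G/A, transition), site 29 (G/A, transition), site 33 (G/A, transition), site 38 (C/U, transition).
Of the 11 differences, 9 transitions and 2 transversions over 38 sites: P = 9/38 = 0.236842, Q = 2/38 = 0.052632.
d = −0.5·ln(0.473684) − 0.25·ln(0.894736) = −0.5·(-0.747215) − 0.25·(-0.111227) = 0.4014.

0.4014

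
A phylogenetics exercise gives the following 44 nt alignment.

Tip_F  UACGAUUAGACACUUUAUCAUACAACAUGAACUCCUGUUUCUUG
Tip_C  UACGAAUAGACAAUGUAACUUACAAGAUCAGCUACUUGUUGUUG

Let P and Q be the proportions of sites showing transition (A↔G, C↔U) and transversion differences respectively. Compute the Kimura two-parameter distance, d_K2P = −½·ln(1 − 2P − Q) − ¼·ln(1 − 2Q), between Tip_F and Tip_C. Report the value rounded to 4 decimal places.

0.3484

Differing sites — 6:U/A (Tv); 13:C/A (Tv); 15:U/G (Tv); 18:U/A (Tv); 20:A/U (Tv); 26:C/G (Tv); 29:G/C (Tv); 31:A/G (Ti); 34:C/A (Tv); 37:G/U (Tv); 38:U/G (Tv); 41:C/G (Tv).
Of the 12 differences, 1 transition and 11 transversions over 44 sites: P = 1/44 = 0.022727, Q = 11/44 = 0.250000.
d = −0.5·ln(0.704546) − 0.25·ln(0.500000) = −0.5·(-0.350202) − 0.25·(-0.693147) = 0.3484.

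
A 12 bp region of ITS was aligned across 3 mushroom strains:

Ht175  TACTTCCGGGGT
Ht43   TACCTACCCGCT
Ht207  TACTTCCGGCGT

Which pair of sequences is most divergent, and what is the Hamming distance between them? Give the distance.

Pairwise Hamming distances:
  Ht175 vs Ht43: 5
  Ht175 vs Ht207: 1
  Ht43 vs Ht207: 6
The largest is 6, between Ht43 and Ht207.

6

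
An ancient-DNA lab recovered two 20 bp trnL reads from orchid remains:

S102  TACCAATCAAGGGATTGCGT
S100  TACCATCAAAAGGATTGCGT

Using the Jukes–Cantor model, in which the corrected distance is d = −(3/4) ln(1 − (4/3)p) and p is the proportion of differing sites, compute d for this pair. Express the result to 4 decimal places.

Differing sites — 6:A/T; 7:T/C; 8:C/A; 11:G/A.
p = 4/20 = 0.200000.
d = −0.75 · ln(1 − (4/3)·0.200000) = −0.75 · ln(0.733333) = −0.75 · (-0.310155) = 0.2326.

0.2326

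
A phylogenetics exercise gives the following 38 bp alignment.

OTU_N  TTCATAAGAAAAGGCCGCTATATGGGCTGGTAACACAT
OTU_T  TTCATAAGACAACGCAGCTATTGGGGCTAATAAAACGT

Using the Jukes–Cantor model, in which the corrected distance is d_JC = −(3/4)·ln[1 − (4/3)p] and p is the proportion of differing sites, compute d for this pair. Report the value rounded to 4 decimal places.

0.2846

The sequences differ at positions 10 (A/C), 13 (G/C), 16 (C/A), 22 (A/T), 23 (T/G), 29 (G/A), 30 (G/A), 34 (C/A), 37 (A/G).
p = 9/38 = 0.236842.
d = −0.75 · ln(1 − (4/3)·0.236842) = −0.75 · ln(0.684211) = −0.75 · (-0.379489) = 0.2846.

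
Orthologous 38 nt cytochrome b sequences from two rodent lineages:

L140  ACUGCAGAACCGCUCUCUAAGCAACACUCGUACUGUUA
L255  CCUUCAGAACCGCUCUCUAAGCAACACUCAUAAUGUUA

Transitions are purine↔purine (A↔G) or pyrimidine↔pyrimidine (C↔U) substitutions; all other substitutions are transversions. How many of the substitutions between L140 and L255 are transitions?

Mismatches occur at site 1 (A→C, transversion), site 4 (G→U, transversion), site 30 (G→A, transition), site 33 (C→A, transversion).
Of the 4 differences, 1 transition and 3 transversions, so the answer is 1.

1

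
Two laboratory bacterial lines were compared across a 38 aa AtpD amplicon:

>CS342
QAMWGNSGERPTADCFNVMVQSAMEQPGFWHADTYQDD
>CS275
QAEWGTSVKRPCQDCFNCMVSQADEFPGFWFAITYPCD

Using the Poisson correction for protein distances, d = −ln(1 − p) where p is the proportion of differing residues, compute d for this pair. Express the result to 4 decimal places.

0.5021

The sequences differ at positions 3 (M/E), 6 (N/T), 8 (G/V), 9 (E/K), 12 (T/C), 13 (A/Q), 18 (V/C), 21 (Q/S), 22 (S/Q), 24 (M/D), 26 (Q/F), 31 (H/F), 33 (D/I), 36 (Q/P), 37 (D/C).
p = 15/38 = 0.394737.
d = −ln(1 − 0.394737) = −ln(0.605263) = 0.5021.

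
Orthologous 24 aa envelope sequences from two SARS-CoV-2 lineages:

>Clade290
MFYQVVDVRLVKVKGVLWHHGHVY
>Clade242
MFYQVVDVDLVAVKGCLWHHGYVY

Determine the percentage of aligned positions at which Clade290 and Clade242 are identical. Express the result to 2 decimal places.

Mismatches occur at site 9 (R/D), site 12 (K/A), site 16 (V/C), site 22 (H/Y).
20 of the 24 sites match, so the percent identity is 20/24 × 100 = 83.33%.

83.33%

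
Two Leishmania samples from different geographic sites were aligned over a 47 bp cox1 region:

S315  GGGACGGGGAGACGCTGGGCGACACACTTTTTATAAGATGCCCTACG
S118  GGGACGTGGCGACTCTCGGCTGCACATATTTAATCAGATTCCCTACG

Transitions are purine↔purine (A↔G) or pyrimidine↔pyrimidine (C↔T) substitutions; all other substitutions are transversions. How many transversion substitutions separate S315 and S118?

The sequences differ at positions 7 (G/T, transversion), 10 (A/C, transversion), 14 (G/T, transversion), 17 (G/C, transversion), 21 (G/T, transversion), 22 (A/G, transition), 27 (C/T, transition), 28 (T/A, transversion), 32 (T/A, transversion), 35 (A/C, transversion), 40 (G/T, transversion).
Of the 11 differences, 2 transitions and 9 transversions, so the answer is 9.

9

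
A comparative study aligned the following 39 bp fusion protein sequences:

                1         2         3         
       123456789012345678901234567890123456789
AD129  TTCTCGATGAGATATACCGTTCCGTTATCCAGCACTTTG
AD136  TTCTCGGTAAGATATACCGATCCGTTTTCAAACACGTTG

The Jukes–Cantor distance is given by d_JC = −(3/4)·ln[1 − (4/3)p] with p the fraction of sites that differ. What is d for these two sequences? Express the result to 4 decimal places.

0.2052

Differing sites — 7:A/G; 9:G/A; 20:T/A; 27:A/T; 30:C/A; 32:G/A; 36:T/G.
p = 7/39 = 0.179487.
d = −0.75 · ln(1 − (4/3)·0.179487) = −0.75 · ln(0.760684) = −0.75 · (-0.273537) = 0.2052.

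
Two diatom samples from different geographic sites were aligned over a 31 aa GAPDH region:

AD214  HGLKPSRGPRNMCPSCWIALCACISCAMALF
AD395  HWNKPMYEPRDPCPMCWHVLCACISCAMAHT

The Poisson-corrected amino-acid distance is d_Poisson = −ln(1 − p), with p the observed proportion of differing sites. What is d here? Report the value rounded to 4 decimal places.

Mismatches occur at site 2 (G/W), site 3 (L/N), site 6 (S/M), site 7 (R/Y), site 8 (G/E), site 11 (N/D), site 12 (M/P), site 15 (S/M), site 18 (I/H), site 19 (A/V), site 30 (L/H), site 31 (F/T).
p = 12/31 = 0.387097.
d = −ln(1 − 0.387097) = −ln(0.612903) = 0.4895.

0.4895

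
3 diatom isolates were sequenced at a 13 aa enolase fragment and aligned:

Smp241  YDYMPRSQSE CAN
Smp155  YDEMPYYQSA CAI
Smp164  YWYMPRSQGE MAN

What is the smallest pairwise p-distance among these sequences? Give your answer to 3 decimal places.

Pairwise Hamming distances:
  Smp241 vs Smp155: 5
  Smp241 vs Smp164: 3
  Smp155 vs Smp164: 8
The smallest is 3 mismatches, between Smp241 and Smp164; p = 3/13 = 0.231.

0.231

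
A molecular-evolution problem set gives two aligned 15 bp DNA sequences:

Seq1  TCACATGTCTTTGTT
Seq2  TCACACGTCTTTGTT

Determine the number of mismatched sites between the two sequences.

1

The sequences differ at position 6 (T/C).
That gives 1 mismatch out of 15 aligned sites, so the Hamming distance is 1.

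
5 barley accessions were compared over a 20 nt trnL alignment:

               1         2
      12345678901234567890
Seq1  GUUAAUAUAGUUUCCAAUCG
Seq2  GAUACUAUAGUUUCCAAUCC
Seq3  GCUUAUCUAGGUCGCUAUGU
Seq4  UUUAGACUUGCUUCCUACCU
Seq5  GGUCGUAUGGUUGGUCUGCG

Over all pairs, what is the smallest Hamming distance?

3

Pairwise Hamming distances:
  Seq1 vs Seq2: 3
  Seq1 vs Seq3: 9
  Seq1 vs Seq4: 9
  Seq1 vs Seq5: 10
  Seq2 vs Seq3: 10
  Seq2 vs Seq4: 10
  Seq2 vs Seq5: 11
  Seq3 vs Seq4: 11
  Seq3 vs Seq5: 13
  Seq4 vs Seq5: 14
The smallest is 3, between Seq1 and Seq2.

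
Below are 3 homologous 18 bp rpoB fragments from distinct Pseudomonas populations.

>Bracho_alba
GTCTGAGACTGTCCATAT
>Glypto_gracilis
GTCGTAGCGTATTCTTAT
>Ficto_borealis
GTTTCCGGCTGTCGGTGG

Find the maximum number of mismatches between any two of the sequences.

12

Pairwise Hamming distances:
  Bracho_alba vs Glypto_gracilis: 7
  Bracho_alba vs Ficto_borealis: 8
  Glypto_gracilis vs Ficto_borealis: 12
The largest is 12, between Glypto_gracilis and Ficto_borealis.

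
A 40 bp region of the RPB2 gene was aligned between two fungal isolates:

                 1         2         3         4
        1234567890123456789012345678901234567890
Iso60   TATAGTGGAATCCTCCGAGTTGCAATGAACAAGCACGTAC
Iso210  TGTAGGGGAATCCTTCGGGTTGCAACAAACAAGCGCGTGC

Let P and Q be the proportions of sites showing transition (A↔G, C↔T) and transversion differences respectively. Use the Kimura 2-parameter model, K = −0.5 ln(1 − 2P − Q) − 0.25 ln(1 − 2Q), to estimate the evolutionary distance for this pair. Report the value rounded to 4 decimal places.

0.2478

Mismatches occur at site 2 (A↔G, transition), site 6 (T↔G, transversion), site 15 (C↔T, transition), site 18 (A↔G, transition), site 26 (T↔C, transition), site 27 (G↔A, transition), site 35 (A↔G, transition), site 39 (A↔G, transition).
Of the 8 differences, 7 transitions and 1 transversion over 40 sites: P = 7/40 = 0.175000, Q = 1/40 = 0.025000.
d = −0.5·ln(0.625000) − 0.25·ln(0.950000) = −0.5·(-0.470004) − 0.25·(-0.051293) = 0.2478.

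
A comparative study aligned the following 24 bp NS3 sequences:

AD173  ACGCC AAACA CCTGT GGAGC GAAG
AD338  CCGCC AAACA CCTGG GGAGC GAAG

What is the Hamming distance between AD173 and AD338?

2

The sequences differ at positions 1 (A/C), 15 (T/G).
That gives 2 mismatches out of 24 aligned sites, so the Hamming distance is 2.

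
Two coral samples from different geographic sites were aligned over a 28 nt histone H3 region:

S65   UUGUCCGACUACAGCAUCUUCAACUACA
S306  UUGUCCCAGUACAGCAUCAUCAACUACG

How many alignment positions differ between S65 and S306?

4

Differing sites — 7:G/C; 9:C/G; 19:U/A; 28:A/G.
That gives 4 mismatches out of 28 aligned sites, so the Hamming distance is 4.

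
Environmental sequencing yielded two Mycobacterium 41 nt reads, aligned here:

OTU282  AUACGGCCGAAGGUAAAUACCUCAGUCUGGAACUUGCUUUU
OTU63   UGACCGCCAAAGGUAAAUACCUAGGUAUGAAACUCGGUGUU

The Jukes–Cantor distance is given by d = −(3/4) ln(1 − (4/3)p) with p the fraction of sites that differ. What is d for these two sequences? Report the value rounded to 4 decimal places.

Differing sites — 1:A/U; 2:U/G; 5:G/C; 9:G/A; 23:C/A; 24:A/G; 27:C/A; 30:G/A; 35:U/C; 37:C/G; 39:U/G.
p = 11/41 = 0.268293.
d = −0.75 · ln(1 − (4/3)·0.268293) = −0.75 · ln(0.642276) = −0.75 · (-0.442737) = 0.3321.

0.3321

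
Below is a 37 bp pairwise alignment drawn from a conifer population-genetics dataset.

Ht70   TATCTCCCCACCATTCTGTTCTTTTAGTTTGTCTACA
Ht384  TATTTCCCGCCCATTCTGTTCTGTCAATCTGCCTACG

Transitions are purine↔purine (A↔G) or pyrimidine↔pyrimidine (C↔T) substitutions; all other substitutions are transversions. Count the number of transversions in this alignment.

Mismatches occur at site 4 (C↔T, transition), site 9 (C↔G, transversion), site 10 (A↔C, transversion), site 23 (T↔G, transversion), site 25 (T↔C, transition), site 27 (G↔A, transition), site 29 (T↔C, transition), site 32 (T↔C, transition), site 37 (A↔G, transition).
Of the 9 differences, 6 transitions and 3 transversions, so the answer is 3.

3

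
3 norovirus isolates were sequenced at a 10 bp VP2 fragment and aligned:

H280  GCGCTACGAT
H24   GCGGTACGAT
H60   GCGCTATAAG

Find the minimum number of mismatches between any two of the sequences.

1

Pairwise Hamming distances:
  H280 vs H24: 1
  H280 vs H60: 3
  H24 vs H60: 4
The smallest is 1, between H280 and H24.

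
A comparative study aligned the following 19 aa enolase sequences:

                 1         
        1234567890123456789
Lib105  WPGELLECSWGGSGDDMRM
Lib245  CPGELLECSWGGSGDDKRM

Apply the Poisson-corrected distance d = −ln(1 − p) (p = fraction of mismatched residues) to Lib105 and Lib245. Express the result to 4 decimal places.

Mismatches occur at site 1 (W/C), site 17 (M/K).
p = 2/19 = 0.105263.
d = −ln(1 − 0.105263) = −ln(0.894737) = 0.1112.

0.1112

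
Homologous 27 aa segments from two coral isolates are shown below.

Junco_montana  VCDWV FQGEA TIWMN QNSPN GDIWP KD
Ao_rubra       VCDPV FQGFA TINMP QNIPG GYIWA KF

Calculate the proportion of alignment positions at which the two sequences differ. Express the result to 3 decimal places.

0.333

Mismatches occur at site 4 (W/P), site 9 (E/F), site 13 (W/N), site 15 (N/P), site 18 (S/I), site 20 (N/G), site 22 (D/Y), site 25 (P/A), site 27 (D/F).
There are 9 differences over 27 sites, so p = 9/27 = 0.333.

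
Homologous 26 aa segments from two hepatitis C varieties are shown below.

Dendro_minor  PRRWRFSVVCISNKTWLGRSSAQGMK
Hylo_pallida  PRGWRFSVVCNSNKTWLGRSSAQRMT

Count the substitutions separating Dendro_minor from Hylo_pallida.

The sequences differ at positions 3 (R/G), 11 (I/N), 24 (G/R), 26 (K/T).
That gives 4 mismatches out of 26 aligned sites, so the Hamming distance is 4.

4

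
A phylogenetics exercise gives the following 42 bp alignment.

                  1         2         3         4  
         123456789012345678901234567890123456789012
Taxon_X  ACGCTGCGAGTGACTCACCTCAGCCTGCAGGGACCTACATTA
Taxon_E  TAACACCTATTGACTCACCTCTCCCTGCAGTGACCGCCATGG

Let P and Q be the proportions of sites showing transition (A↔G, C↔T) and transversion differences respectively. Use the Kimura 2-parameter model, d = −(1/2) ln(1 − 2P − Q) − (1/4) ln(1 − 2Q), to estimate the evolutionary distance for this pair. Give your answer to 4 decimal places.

Mismatches occur at site 1 (A→T, transversion), site 2 (C→A, transversion), site 3 (G→A, transition), site 5 (T→A, transversion), site 6 (G→C, transversion), site 8 (G→T, transversion), site 10 (G→T, transversion), site 22 (A→T, transversion), site 23 (G→C, transversion), site 31 (G→T, transversion), site 36 (T→G, transversion), site 37 (A→C, transversion), site 41 (T→G, transversion), site 42 (A→G, transition).
Of the 14 differences, 2 transitions and 12 transversions over 42 sites: P = 2/42 = 0.047619, Q = 12/42 = 0.285714.
d = −0.5·ln(0.619048) − 0.25·ln(0.428572) = −0.5·(-0.479572) − 0.25·(-0.847297) = 0.4516.

0.4516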